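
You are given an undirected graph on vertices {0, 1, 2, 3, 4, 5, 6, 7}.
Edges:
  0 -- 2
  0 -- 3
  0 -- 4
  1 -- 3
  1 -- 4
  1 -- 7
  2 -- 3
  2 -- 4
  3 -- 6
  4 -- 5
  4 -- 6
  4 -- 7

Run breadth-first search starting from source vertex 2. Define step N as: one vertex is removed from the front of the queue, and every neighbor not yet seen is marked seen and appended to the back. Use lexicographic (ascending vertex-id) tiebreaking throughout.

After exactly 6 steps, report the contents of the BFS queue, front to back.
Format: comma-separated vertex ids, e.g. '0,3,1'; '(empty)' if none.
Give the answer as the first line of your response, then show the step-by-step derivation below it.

5,7

step 1: dequeue 2; queue=[0,3,4]; order=2
step 2: dequeue 0; queue=[3,4]; order=2,0
step 3: dequeue 3; queue=[4,1,6]; order=2,0,3
step 4: dequeue 4; queue=[1,6,5,7]; order=2,0,3,4
step 5: dequeue 1; queue=[6,5,7]; order=2,0,3,4,1
step 6: dequeue 6; queue=[5,7]; order=2,0,3,4,1,6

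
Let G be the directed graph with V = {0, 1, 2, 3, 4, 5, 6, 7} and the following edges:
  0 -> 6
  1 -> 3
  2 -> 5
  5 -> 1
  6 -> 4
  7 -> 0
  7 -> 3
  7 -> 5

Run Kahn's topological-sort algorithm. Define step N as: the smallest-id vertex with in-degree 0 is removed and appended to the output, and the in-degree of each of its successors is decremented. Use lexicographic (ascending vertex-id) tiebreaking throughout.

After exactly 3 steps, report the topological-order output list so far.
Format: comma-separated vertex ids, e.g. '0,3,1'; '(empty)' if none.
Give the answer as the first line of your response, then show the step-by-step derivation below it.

2,7,0

step 1: output 2; order=[2]; indeg=(1,1,0,2,1,1,1,0)
step 2: output 7; order=[2,7]; indeg=(0,1,0,1,1,0,1,0)
step 3: output 0; order=[2,7,0]; indeg=(0,1,0,1,1,0,0,0)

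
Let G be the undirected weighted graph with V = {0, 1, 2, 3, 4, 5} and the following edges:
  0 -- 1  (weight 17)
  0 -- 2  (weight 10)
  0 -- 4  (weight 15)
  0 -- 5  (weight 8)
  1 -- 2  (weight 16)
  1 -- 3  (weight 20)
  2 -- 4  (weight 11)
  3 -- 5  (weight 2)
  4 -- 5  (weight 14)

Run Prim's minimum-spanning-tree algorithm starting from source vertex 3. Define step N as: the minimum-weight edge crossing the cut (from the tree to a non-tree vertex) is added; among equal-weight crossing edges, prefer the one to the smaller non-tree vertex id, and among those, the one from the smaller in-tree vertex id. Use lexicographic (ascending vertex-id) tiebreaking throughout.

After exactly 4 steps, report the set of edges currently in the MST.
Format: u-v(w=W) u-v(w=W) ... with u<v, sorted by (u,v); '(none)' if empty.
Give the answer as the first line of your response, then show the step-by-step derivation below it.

0-2(w=10) 0-5(w=8) 2-4(w=11) 3-5(w=2)

step 1: add edge 3-5 (w=2); MST = {3-5(w=2)}
step 2: add edge 0-5 (w=8); MST = {0-5(w=8) 3-5(w=2)}
step 3: add edge 0-2 (w=10); MST = {0-2(w=10) 0-5(w=8) 3-5(w=2)}
step 4: add edge 2-4 (w=11); MST = {0-2(w=10) 0-5(w=8) 2-4(w=11) 3-5(w=2)}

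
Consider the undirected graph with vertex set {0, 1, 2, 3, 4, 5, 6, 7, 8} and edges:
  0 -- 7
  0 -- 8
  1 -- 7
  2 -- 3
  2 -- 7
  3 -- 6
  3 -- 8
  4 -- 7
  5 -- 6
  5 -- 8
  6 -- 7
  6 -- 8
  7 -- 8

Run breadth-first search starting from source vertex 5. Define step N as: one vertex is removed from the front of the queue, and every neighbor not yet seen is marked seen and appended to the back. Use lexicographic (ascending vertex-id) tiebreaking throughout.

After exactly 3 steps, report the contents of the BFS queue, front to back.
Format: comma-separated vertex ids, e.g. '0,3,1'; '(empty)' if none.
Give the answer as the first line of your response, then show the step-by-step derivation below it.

3,7,0

step 1: dequeue 5; queue=[6,8]; order=5
step 2: dequeue 6; queue=[8,3,7]; order=5,6
step 3: dequeue 8; queue=[3,7,0]; order=5,6,8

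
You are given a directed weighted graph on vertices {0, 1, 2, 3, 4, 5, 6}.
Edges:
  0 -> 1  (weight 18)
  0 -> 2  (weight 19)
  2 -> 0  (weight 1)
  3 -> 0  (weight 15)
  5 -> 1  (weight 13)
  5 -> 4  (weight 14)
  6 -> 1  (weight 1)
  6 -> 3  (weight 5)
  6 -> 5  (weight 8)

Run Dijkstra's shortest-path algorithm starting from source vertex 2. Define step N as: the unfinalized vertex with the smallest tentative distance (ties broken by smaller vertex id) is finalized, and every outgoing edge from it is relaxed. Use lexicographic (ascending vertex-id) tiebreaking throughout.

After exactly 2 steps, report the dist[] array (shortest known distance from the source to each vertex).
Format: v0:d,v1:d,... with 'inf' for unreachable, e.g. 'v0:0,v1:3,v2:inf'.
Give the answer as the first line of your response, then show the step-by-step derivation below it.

v0:1,v1:19,v2:0,v3:inf,v4:inf,v5:inf,v6:inf

step 1: dist = v0:1,v1:inf,v2:0,v3:inf,v4:inf,v5:inf,v6:inf
step 2: dist = v0:1,v1:19,v2:0,v3:inf,v4:inf,v5:inf,v6:inf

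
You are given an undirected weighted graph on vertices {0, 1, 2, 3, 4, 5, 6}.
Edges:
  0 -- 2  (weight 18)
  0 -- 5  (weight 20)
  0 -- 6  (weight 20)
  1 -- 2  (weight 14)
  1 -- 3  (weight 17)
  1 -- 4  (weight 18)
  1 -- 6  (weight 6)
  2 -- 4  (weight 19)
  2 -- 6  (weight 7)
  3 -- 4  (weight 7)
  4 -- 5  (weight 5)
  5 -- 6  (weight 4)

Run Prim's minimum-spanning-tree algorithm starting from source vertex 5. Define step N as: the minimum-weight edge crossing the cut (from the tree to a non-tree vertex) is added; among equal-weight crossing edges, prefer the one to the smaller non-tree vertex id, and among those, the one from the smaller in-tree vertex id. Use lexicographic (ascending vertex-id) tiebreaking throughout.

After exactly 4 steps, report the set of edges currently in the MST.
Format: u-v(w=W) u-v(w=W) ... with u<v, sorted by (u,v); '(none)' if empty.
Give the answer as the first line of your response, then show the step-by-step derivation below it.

1-6(w=6) 2-6(w=7) 4-5(w=5) 5-6(w=4)

step 1: add edge 5-6 (w=4); MST = {5-6(w=4)}
step 2: add edge 4-5 (w=5); MST = {4-5(w=5) 5-6(w=4)}
step 3: add edge 1-6 (w=6); MST = {1-6(w=6) 4-5(w=5) 5-6(w=4)}
step 4: add edge 2-6 (w=7); MST = {1-6(w=6) 2-6(w=7) 4-5(w=5) 5-6(w=4)}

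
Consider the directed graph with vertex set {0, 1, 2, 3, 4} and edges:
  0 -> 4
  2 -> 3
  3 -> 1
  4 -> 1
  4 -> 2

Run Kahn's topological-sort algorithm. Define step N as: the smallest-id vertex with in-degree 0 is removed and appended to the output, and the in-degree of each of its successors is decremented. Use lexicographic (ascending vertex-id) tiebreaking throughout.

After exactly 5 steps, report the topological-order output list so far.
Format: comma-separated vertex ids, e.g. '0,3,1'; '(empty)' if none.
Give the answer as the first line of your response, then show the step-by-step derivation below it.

0,4,2,3,1

step 1: output 0; order=[0]; indeg=(0,2,1,1,0)
step 2: output 4; order=[0,4]; indeg=(0,1,0,1,0)
step 3: output 2; order=[0,4,2]; indeg=(0,1,0,0,0)
step 4: output 3; order=[0,4,2,3]; indeg=(0,0,0,0,0)
step 5: output 1; order=[0,4,2,3,1]; indeg=(0,0,0,0,0)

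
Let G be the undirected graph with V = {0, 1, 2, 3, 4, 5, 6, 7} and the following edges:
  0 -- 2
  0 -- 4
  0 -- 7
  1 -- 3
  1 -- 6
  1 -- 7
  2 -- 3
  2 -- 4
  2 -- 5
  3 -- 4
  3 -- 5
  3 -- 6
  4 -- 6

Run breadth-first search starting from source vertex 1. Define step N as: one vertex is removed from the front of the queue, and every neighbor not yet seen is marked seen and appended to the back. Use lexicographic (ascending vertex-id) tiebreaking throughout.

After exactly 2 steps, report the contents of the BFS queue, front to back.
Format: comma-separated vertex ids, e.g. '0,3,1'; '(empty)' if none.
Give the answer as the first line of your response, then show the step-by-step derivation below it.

6,7,2,4,5

step 1: dequeue 1; queue=[3,6,7]; order=1
step 2: dequeue 3; queue=[6,7,2,4,5]; order=1,3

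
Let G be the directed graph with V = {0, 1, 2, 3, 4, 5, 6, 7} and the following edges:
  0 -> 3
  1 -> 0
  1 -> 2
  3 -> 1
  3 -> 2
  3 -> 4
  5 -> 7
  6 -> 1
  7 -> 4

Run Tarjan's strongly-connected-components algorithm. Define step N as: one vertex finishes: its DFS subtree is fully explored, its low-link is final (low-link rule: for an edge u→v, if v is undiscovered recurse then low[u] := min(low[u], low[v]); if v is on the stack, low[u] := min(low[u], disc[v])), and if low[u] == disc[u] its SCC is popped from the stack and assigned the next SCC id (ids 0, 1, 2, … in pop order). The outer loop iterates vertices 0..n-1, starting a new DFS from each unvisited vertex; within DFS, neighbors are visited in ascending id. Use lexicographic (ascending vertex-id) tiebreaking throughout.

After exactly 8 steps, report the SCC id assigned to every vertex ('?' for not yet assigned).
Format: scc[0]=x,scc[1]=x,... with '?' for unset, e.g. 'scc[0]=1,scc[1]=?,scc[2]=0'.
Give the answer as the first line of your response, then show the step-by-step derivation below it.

scc[0]=2,scc[1]=2,scc[2]=0,scc[3]=2,scc[4]=1,scc[5]=4,scc[6]=5,scc[7]=3

step 1: low=(low[0]=0,low[1]=0,low[2]=3,low[3]=1,low[4]=?,low[5]=?,low[6]=?,low[7]=?); scc=(scc[0]=?,scc[1]=?,scc[2]=0,scc[3]=?,scc[4]=?,scc[5]=?,scc[6]=?,scc[7]=?)
step 2: low=(low[0]=0,low[1]=0,low[2]=3,low[3]=1,low[4]=?,low[5]=?,low[6]=?,low[7]=?); scc=(scc[0]=?,scc[1]=?,scc[2]=0,scc[3]=?,scc[4]=?,scc[5]=?,scc[6]=?,scc[7]=?)
step 3: low=(low[0]=0,low[1]=0,low[2]=3,low[3]=0,low[4]=4,low[5]=?,low[6]=?,low[7]=?); scc=(scc[0]=?,scc[1]=?,scc[2]=0,scc[3]=?,scc[4]=1,scc[5]=?,scc[6]=?,scc[7]=?)
step 4: low=(low[0]=0,low[1]=0,low[2]=3,low[3]=0,low[4]=4,low[5]=?,low[6]=?,low[7]=?); scc=(scc[0]=?,scc[1]=?,scc[2]=0,scc[3]=?,scc[4]=1,scc[5]=?,scc[6]=?,scc[7]=?)
step 5: low=(low[0]=0,low[1]=0,low[2]=3,low[3]=0,low[4]=4,low[5]=?,low[6]=?,low[7]=?); scc=(scc[0]=2,scc[1]=2,scc[2]=0,scc[3]=2,scc[4]=1,scc[5]=?,scc[6]=?,scc[7]=?)
step 6: low=(low[0]=0,low[1]=0,low[2]=3,low[3]=0,low[4]=4,low[5]=5,low[6]=?,low[7]=6); scc=(scc[0]=2,scc[1]=2,scc[2]=0,scc[3]=2,scc[4]=1,scc[5]=?,scc[6]=?,scc[7]=3)
step 7: low=(low[0]=0,low[1]=0,low[2]=3,low[3]=0,low[4]=4,low[5]=5,low[6]=?,low[7]=6); scc=(scc[0]=2,scc[1]=2,scc[2]=0,scc[3]=2,scc[4]=1,scc[5]=4,scc[6]=?,scc[7]=3)
step 8: low=(low[0]=0,low[1]=0,low[2]=3,low[3]=0,low[4]=4,low[5]=5,low[6]=7,low[7]=6); scc=(scc[0]=2,scc[1]=2,scc[2]=0,scc[3]=2,scc[4]=1,scc[5]=4,scc[6]=5,scc[7]=3)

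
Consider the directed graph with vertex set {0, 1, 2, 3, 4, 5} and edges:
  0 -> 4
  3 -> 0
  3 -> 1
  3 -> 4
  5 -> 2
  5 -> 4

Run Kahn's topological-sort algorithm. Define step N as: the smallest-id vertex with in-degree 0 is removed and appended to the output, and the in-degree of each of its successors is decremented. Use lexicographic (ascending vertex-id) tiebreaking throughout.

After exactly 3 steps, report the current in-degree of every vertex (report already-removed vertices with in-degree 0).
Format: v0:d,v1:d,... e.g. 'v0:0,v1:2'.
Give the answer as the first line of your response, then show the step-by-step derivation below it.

v0:0,v1:0,v2:1,v3:0,v4:1,v5:0

step 1: output 3; order=[3]; indeg=(0,0,1,0,2,0)
step 2: output 0; order=[3,0]; indeg=(0,0,1,0,1,0)
step 3: output 1; order=[3,0,1]; indeg=(0,0,1,0,1,0)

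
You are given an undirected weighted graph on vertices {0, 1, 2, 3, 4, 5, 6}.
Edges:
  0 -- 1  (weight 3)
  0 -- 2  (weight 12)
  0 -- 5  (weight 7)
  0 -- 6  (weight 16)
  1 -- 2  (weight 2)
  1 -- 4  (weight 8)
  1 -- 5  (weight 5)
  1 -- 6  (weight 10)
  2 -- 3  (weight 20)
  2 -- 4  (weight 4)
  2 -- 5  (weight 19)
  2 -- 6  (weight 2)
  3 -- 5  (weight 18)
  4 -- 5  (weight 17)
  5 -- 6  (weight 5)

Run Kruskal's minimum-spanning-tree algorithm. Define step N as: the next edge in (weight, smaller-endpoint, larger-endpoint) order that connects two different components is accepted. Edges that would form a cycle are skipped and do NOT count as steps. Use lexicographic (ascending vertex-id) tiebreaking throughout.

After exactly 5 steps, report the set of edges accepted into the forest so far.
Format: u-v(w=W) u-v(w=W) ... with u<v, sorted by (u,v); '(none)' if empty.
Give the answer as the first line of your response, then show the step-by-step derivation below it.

0-1(w=3) 1-2(w=2) 1-5(w=5) 2-4(w=4) 2-6(w=2)

step 1: add edge 1-2 (w=2); MST = {1-2(w=2)}
step 2: add edge 2-6 (w=2); MST = {1-2(w=2) 2-6(w=2)}
step 3: add edge 0-1 (w=3); MST = {0-1(w=3) 1-2(w=2) 2-6(w=2)}
step 4: add edge 2-4 (w=4); MST = {0-1(w=3) 1-2(w=2) 2-4(w=4) 2-6(w=2)}
step 5: add edge 1-5 (w=5); MST = {0-1(w=3) 1-2(w=2) 1-5(w=5) 2-4(w=4) 2-6(w=2)}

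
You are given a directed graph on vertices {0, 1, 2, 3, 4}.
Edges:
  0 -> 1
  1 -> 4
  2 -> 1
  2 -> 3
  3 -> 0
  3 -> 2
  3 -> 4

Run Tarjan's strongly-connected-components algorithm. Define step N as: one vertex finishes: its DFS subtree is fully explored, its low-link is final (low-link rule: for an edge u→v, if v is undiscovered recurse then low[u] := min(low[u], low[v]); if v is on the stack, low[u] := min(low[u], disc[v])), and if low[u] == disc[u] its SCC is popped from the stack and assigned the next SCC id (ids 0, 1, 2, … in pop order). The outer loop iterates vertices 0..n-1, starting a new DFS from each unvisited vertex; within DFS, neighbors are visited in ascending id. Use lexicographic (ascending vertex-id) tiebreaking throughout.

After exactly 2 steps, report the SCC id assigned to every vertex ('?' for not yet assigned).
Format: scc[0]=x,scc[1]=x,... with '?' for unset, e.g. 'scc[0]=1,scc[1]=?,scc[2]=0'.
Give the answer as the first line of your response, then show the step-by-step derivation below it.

scc[0]=?,scc[1]=1,scc[2]=?,scc[3]=?,scc[4]=0

step 1: low=(low[0]=0,low[1]=1,low[2]=?,low[3]=?,low[4]=2); scc=(scc[0]=?,scc[1]=?,scc[2]=?,scc[3]=?,scc[4]=0)
step 2: low=(low[0]=0,low[1]=1,low[2]=?,low[3]=?,low[4]=2); scc=(scc[0]=?,scc[1]=1,scc[2]=?,scc[3]=?,scc[4]=0)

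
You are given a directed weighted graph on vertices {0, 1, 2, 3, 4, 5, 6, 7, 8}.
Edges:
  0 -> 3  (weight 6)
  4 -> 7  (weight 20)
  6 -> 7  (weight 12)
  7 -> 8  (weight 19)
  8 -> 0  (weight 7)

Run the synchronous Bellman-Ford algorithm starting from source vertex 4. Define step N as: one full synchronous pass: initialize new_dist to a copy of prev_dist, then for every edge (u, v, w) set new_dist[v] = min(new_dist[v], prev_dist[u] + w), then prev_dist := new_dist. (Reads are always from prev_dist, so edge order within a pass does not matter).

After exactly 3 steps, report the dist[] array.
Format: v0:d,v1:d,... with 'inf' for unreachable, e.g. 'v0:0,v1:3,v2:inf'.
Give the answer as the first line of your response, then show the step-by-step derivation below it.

v0:46,v1:inf,v2:inf,v3:inf,v4:0,v5:inf,v6:inf,v7:20,v8:39

step 1: dist = v0:inf,v1:inf,v2:inf,v3:inf,v4:0,v5:inf,v6:inf,v7:20,v8:inf
step 2: dist = v0:inf,v1:inf,v2:inf,v3:inf,v4:0,v5:inf,v6:inf,v7:20,v8:39
step 3: dist = v0:46,v1:inf,v2:inf,v3:inf,v4:0,v5:inf,v6:inf,v7:20,v8:39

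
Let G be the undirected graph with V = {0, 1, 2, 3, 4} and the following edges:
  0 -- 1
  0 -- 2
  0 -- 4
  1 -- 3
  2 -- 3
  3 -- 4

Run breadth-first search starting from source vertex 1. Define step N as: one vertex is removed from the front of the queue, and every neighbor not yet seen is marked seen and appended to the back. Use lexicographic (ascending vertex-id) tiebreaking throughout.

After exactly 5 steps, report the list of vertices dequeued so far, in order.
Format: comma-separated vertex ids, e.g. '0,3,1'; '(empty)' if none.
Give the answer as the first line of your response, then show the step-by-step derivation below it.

1,0,3,2,4

step 1: dequeue 1; queue=[0,3]; order=1
step 2: dequeue 0; queue=[3,2,4]; order=1,0
step 3: dequeue 3; queue=[2,4]; order=1,0,3
step 4: dequeue 2; queue=[4]; order=1,0,3,2
step 5: dequeue 4; queue=[(empty)]; order=1,0,3,2,4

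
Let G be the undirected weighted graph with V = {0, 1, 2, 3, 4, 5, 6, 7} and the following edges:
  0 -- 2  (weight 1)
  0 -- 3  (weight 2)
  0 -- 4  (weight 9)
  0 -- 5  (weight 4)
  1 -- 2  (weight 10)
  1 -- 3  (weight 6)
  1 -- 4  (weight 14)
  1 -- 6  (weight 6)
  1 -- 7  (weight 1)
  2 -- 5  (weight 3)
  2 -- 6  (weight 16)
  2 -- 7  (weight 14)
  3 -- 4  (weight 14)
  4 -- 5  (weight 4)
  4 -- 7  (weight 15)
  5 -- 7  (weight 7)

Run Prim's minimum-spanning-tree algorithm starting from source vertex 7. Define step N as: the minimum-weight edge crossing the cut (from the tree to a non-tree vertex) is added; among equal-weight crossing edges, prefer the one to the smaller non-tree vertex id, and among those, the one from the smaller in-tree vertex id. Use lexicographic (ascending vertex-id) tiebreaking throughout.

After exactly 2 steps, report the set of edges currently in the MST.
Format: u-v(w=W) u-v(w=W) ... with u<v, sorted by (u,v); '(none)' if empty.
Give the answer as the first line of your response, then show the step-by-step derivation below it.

1-3(w=6) 1-7(w=1)

step 1: add edge 1-7 (w=1); MST = {1-7(w=1)}
step 2: add edge 1-3 (w=6); MST = {1-3(w=6) 1-7(w=1)}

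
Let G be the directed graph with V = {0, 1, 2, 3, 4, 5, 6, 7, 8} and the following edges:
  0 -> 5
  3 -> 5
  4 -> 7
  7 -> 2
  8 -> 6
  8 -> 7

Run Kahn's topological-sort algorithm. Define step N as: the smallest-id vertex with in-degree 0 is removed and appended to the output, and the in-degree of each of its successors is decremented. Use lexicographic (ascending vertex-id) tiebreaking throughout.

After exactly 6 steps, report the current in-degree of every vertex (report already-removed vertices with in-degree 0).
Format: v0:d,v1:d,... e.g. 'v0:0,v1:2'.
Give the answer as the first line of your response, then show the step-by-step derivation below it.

v0:0,v1:0,v2:1,v3:0,v4:0,v5:0,v6:0,v7:0,v8:0

step 1: output 0; order=[0]; indeg=(0,0,1,0,0,1,1,2,0)
step 2: output 1; order=[0,1]; indeg=(0,0,1,0,0,1,1,2,0)
step 3: output 3; order=[0,1,3]; indeg=(0,0,1,0,0,0,1,2,0)
step 4: output 4; order=[0,1,3,4]; indeg=(0,0,1,0,0,0,1,1,0)
step 5: output 5; order=[0,1,3,4,5]; indeg=(0,0,1,0,0,0,1,1,0)
step 6: output 8; order=[0,1,3,4,5,8]; indeg=(0,0,1,0,0,0,0,0,0)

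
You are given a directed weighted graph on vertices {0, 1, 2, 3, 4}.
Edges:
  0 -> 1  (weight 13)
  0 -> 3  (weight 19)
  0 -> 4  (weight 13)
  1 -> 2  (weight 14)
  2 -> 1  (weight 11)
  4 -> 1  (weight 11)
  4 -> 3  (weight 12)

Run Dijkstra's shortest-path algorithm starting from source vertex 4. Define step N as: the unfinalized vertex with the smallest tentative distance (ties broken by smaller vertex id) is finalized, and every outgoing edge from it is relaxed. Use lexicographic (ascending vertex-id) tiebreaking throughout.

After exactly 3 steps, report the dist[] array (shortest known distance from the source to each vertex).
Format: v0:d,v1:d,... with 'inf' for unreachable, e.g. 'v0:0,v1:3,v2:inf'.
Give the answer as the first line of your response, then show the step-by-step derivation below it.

v0:inf,v1:11,v2:25,v3:12,v4:0

step 1: dist = v0:inf,v1:11,v2:inf,v3:12,v4:0
step 2: dist = v0:inf,v1:11,v2:25,v3:12,v4:0
step 3: dist = v0:inf,v1:11,v2:25,v3:12,v4:0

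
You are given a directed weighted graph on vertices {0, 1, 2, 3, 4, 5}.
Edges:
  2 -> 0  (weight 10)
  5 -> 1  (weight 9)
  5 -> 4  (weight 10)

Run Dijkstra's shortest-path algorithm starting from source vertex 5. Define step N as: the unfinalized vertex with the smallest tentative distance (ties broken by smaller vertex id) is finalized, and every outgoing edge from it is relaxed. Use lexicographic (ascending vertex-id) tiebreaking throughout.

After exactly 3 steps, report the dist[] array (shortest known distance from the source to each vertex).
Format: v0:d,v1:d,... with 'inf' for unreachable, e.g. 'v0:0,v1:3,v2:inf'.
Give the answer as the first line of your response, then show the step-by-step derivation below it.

v0:inf,v1:9,v2:inf,v3:inf,v4:10,v5:0

step 1: dist = v0:inf,v1:9,v2:inf,v3:inf,v4:10,v5:0
step 2: dist = v0:inf,v1:9,v2:inf,v3:inf,v4:10,v5:0
step 3: dist = v0:inf,v1:9,v2:inf,v3:inf,v4:10,v5:0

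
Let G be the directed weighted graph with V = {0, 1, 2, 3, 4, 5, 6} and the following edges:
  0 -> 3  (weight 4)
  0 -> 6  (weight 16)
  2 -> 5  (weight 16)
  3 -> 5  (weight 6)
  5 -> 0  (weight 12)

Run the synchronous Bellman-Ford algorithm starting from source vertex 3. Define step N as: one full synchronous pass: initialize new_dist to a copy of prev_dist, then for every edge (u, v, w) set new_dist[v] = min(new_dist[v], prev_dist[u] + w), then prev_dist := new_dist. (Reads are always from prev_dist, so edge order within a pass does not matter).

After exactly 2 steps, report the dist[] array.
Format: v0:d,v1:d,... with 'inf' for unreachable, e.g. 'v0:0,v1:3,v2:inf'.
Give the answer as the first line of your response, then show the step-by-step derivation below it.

v0:18,v1:inf,v2:inf,v3:0,v4:inf,v5:6,v6:inf

step 1: dist = v0:inf,v1:inf,v2:inf,v3:0,v4:inf,v5:6,v6:inf
step 2: dist = v0:18,v1:inf,v2:inf,v3:0,v4:inf,v5:6,v6:inf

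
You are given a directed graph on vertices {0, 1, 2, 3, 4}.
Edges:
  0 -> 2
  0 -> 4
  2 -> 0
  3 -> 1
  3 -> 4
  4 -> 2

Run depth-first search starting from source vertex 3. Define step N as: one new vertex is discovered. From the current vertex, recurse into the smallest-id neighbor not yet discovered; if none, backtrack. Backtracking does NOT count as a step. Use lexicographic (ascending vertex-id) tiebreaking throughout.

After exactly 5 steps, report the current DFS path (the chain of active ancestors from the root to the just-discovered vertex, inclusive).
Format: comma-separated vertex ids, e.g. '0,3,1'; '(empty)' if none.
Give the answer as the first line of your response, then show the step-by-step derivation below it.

3,4,2,0

step 1: discover 3; path=3; order=3
step 2: discover 1; path=3>1; order=3,1
step 3: discover 4; path=3>4; order=3,1,4
step 4: discover 2; path=3>4>2; order=3,1,4,2
step 5: discover 0; path=3>4>2>0; order=3,1,4,2,0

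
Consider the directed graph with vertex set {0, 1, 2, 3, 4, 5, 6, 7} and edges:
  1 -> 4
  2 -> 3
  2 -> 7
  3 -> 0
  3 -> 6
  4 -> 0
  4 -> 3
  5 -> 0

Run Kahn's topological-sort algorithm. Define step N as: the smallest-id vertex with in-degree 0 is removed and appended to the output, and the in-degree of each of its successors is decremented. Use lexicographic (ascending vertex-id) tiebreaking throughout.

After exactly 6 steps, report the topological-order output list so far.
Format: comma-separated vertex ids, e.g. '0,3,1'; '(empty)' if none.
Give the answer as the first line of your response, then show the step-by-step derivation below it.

1,2,4,3,5,0

step 1: output 1; order=[1]; indeg=(3,0,0,2,0,0,1,1)
step 2: output 2; order=[1,2]; indeg=(3,0,0,1,0,0,1,0)
step 3: output 4; order=[1,2,4]; indeg=(2,0,0,0,0,0,1,0)
step 4: output 3; order=[1,2,4,3]; indeg=(1,0,0,0,0,0,0,0)
step 5: output 5; order=[1,2,4,3,5]; indeg=(0,0,0,0,0,0,0,0)
step 6: output 0; order=[1,2,4,3,5,0]; indeg=(0,0,0,0,0,0,0,0)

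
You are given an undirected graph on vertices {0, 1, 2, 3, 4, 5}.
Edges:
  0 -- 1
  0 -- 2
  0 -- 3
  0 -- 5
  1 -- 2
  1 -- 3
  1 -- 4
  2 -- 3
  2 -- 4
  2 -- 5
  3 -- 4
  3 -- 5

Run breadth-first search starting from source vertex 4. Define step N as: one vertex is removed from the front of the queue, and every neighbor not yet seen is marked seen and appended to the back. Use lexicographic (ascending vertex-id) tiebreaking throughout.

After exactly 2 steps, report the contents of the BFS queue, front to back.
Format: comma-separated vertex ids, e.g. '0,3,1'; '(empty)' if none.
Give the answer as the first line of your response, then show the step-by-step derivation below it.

2,3,0

step 1: dequeue 4; queue=[1,2,3]; order=4
step 2: dequeue 1; queue=[2,3,0]; order=4,1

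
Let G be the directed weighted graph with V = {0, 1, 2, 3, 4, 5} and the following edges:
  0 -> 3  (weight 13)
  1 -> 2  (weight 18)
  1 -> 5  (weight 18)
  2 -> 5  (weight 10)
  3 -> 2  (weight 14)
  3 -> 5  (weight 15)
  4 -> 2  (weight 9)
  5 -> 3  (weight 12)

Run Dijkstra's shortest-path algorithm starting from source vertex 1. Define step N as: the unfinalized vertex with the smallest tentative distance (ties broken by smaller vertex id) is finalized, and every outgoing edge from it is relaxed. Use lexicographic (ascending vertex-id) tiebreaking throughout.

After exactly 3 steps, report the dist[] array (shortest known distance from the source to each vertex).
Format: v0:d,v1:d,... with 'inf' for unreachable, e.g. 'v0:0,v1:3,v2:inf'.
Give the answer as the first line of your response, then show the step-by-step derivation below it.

v0:inf,v1:0,v2:18,v3:30,v4:inf,v5:18

step 1: dist = v0:inf,v1:0,v2:18,v3:inf,v4:inf,v5:18
step 2: dist = v0:inf,v1:0,v2:18,v3:inf,v4:inf,v5:18
step 3: dist = v0:inf,v1:0,v2:18,v3:30,v4:inf,v5:18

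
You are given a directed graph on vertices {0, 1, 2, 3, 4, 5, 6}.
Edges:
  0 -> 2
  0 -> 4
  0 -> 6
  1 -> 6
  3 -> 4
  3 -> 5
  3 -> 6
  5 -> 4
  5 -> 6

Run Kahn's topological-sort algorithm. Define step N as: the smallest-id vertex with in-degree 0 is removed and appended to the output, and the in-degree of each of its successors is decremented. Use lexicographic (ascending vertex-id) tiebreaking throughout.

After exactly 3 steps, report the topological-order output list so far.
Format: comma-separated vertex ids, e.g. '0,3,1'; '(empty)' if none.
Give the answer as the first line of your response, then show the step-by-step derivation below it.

0,1,2

step 1: output 0; order=[0]; indeg=(0,0,0,0,2,1,3)
step 2: output 1; order=[0,1]; indeg=(0,0,0,0,2,1,2)
step 3: output 2; order=[0,1,2]; indeg=(0,0,0,0,2,1,2)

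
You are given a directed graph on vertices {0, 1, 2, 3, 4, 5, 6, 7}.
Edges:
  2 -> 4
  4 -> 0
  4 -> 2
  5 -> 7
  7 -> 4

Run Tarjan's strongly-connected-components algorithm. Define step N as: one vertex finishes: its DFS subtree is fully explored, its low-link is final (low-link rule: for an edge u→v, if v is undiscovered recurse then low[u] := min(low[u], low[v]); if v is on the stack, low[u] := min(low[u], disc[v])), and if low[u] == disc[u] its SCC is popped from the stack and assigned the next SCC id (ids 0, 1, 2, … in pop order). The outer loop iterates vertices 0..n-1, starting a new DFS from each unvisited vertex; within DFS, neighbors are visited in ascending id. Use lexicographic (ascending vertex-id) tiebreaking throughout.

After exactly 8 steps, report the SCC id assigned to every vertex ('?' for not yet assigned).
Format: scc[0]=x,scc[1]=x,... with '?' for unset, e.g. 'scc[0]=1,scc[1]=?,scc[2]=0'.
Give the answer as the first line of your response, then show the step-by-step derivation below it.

scc[0]=0,scc[1]=1,scc[2]=2,scc[3]=3,scc[4]=2,scc[5]=5,scc[6]=6,scc[7]=4

step 1: low=(low[0]=0,low[1]=?,low[2]=?,low[3]=?,low[4]=?,low[5]=?,low[6]=?,low[7]=?); scc=(scc[0]=0,scc[1]=?,scc[2]=?,scc[3]=?,scc[4]=?,scc[5]=?,scc[6]=?,scc[7]=?)
step 2: low=(low[0]=0,low[1]=1,low[2]=?,low[3]=?,low[4]=?,low[5]=?,low[6]=?,low[7]=?); scc=(scc[0]=0,scc[1]=1,scc[2]=?,scc[3]=?,scc[4]=?,scc[5]=?,scc[6]=?,scc[7]=?)
step 3: low=(low[0]=0,low[1]=1,low[2]=2,low[3]=?,low[4]=2,low[5]=?,low[6]=?,low[7]=?); scc=(scc[0]=0,scc[1]=1,scc[2]=?,scc[3]=?,scc[4]=?,scc[5]=?,scc[6]=?,scc[7]=?)
step 4: low=(low[0]=0,low[1]=1,low[2]=2,low[3]=?,low[4]=2,low[5]=?,low[6]=?,low[7]=?); scc=(scc[0]=0,scc[1]=1,scc[2]=2,scc[3]=?,scc[4]=2,scc[5]=?,scc[6]=?,scc[7]=?)
step 5: low=(low[0]=0,low[1]=1,low[2]=2,low[3]=4,low[4]=2,low[5]=?,low[6]=?,low[7]=?); scc=(scc[0]=0,scc[1]=1,scc[2]=2,scc[3]=3,scc[4]=2,scc[5]=?,scc[6]=?,scc[7]=?)
step 6: low=(low[0]=0,low[1]=1,low[2]=2,low[3]=4,low[4]=2,low[5]=5,low[6]=?,low[7]=6); scc=(scc[0]=0,scc[1]=1,scc[2]=2,scc[3]=3,scc[4]=2,scc[5]=?,scc[6]=?,scc[7]=4)
step 7: low=(low[0]=0,low[1]=1,low[2]=2,low[3]=4,low[4]=2,low[5]=5,low[6]=?,low[7]=6); scc=(scc[0]=0,scc[1]=1,scc[2]=2,scc[3]=3,scc[4]=2,scc[5]=5,scc[6]=?,scc[7]=4)
step 8: low=(low[0]=0,low[1]=1,low[2]=2,low[3]=4,low[4]=2,low[5]=5,low[6]=7,low[7]=6); scc=(scc[0]=0,scc[1]=1,scc[2]=2,scc[3]=3,scc[4]=2,scc[5]=5,scc[6]=6,scc[7]=4)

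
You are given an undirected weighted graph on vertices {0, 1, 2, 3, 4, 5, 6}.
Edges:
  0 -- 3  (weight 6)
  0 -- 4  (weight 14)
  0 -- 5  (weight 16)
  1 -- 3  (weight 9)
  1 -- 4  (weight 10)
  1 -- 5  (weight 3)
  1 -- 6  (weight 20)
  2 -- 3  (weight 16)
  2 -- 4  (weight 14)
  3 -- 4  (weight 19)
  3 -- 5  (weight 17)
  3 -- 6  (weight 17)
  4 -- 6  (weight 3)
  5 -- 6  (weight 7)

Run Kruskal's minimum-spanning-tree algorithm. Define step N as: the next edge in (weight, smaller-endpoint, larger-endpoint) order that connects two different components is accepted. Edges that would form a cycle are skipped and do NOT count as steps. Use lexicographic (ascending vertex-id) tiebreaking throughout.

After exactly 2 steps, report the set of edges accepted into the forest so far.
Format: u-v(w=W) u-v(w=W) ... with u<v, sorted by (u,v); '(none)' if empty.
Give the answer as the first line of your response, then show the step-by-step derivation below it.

1-5(w=3) 4-6(w=3)

step 1: add edge 1-5 (w=3); MST = {1-5(w=3)}
step 2: add edge 4-6 (w=3); MST = {1-5(w=3) 4-6(w=3)}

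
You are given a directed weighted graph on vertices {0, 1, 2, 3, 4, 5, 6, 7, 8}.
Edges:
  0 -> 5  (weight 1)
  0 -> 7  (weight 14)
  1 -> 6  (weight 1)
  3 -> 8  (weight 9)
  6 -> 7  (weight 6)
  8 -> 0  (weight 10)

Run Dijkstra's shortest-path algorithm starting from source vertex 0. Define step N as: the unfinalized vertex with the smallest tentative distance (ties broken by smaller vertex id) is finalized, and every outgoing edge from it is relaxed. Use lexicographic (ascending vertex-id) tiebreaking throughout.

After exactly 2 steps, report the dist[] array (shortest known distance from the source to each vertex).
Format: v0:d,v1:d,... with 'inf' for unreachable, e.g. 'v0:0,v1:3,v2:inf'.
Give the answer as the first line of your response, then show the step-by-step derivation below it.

v0:0,v1:inf,v2:inf,v3:inf,v4:inf,v5:1,v6:inf,v7:14,v8:inf

step 1: dist = v0:0,v1:inf,v2:inf,v3:inf,v4:inf,v5:1,v6:inf,v7:14,v8:inf
step 2: dist = v0:0,v1:inf,v2:inf,v3:inf,v4:inf,v5:1,v6:inf,v7:14,v8:inf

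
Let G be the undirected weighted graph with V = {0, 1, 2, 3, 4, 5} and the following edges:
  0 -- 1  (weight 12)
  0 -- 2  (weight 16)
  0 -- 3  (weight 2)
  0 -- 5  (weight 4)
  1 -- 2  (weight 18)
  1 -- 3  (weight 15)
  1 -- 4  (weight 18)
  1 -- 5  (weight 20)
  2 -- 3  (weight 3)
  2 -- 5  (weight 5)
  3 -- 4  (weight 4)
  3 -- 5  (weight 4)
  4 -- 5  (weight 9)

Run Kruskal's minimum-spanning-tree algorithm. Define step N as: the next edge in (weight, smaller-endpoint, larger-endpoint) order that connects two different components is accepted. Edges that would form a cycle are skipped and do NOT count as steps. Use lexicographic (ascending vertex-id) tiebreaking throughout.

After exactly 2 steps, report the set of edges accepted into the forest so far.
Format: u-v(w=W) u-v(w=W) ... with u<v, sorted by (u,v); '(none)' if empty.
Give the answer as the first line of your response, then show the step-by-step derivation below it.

0-3(w=2) 2-3(w=3)

step 1: add edge 0-3 (w=2); MST = {0-3(w=2)}
step 2: add edge 2-3 (w=3); MST = {0-3(w=2) 2-3(w=3)}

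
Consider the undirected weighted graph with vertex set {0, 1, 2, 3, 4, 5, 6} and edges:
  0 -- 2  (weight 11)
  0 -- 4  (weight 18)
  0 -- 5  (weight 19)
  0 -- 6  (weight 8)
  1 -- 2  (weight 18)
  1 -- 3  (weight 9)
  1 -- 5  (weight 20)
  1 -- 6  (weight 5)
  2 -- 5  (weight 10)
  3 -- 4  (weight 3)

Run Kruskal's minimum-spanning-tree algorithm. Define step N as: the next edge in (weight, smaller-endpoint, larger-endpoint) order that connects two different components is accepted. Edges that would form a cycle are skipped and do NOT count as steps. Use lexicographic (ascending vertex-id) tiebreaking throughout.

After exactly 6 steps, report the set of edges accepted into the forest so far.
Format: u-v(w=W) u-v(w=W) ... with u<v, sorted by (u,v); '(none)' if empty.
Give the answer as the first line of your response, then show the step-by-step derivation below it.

0-2(w=11) 0-6(w=8) 1-3(w=9) 1-6(w=5) 2-5(w=10) 3-4(w=3)

step 1: add edge 3-4 (w=3); MST = {3-4(w=3)}
step 2: add edge 1-6 (w=5); MST = {1-6(w=5) 3-4(w=3)}
step 3: add edge 0-6 (w=8); MST = {0-6(w=8) 1-6(w=5) 3-4(w=3)}
step 4: add edge 1-3 (w=9); MST = {0-6(w=8) 1-3(w=9) 1-6(w=5) 3-4(w=3)}
step 5: add edge 2-5 (w=10); MST = {0-6(w=8) 1-3(w=9) 1-6(w=5) 2-5(w=10) 3-4(w=3)}
step 6: add edge 0-2 (w=11); MST = {0-2(w=11) 0-6(w=8) 1-3(w=9) 1-6(w=5) 2-5(w=10) 3-4(w=3)}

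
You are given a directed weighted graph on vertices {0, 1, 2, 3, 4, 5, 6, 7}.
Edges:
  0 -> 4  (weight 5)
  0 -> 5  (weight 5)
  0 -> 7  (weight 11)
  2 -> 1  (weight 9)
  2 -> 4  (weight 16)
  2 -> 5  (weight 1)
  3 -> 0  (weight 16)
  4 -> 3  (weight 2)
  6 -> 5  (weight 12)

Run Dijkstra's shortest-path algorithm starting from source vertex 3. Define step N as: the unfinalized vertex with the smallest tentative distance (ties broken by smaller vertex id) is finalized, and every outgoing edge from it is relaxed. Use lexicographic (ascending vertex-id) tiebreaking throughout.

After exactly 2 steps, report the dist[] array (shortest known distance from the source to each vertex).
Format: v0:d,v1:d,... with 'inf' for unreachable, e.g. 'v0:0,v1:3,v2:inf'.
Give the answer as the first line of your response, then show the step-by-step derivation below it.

v0:16,v1:inf,v2:inf,v3:0,v4:21,v5:21,v6:inf,v7:27

step 1: dist = v0:16,v1:inf,v2:inf,v3:0,v4:inf,v5:inf,v6:inf,v7:inf
step 2: dist = v0:16,v1:inf,v2:inf,v3:0,v4:21,v5:21,v6:inf,v7:27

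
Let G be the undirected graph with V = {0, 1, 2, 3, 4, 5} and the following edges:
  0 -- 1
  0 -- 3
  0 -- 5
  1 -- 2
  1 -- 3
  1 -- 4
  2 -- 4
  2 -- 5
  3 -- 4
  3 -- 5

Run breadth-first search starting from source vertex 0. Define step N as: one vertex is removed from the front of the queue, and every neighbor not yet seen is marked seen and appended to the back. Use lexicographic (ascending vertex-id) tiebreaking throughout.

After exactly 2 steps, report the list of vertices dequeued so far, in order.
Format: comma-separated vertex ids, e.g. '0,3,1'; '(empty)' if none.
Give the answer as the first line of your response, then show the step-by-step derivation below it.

0,1

step 1: dequeue 0; queue=[1,3,5]; order=0
step 2: dequeue 1; queue=[3,5,2,4]; order=0,1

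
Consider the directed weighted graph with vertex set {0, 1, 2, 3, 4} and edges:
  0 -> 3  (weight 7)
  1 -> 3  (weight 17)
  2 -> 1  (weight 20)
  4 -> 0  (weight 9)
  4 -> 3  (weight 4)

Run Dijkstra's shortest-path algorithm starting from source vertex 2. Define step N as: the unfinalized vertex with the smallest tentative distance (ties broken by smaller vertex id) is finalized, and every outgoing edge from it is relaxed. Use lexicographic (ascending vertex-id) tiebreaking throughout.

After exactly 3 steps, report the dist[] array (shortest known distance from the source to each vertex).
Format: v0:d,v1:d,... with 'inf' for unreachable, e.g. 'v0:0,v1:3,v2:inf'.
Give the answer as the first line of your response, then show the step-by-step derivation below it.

v0:inf,v1:20,v2:0,v3:37,v4:inf

step 1: dist = v0:inf,v1:20,v2:0,v3:inf,v4:inf
step 2: dist = v0:inf,v1:20,v2:0,v3:37,v4:inf
step 3: dist = v0:inf,v1:20,v2:0,v3:37,v4:inf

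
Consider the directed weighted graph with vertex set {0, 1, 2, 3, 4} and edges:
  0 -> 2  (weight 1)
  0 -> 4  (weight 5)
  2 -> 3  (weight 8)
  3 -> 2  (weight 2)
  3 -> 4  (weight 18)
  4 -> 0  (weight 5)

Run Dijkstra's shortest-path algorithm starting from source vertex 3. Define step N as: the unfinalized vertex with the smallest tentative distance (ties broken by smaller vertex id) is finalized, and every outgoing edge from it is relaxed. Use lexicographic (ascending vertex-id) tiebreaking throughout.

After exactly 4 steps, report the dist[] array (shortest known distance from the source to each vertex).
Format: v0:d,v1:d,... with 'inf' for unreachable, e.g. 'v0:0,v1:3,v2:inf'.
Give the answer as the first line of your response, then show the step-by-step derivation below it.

v0:23,v1:inf,v2:2,v3:0,v4:18

step 1: dist = v0:inf,v1:inf,v2:2,v3:0,v4:18
step 2: dist = v0:inf,v1:inf,v2:2,v3:0,v4:18
step 3: dist = v0:23,v1:inf,v2:2,v3:0,v4:18
step 4: dist = v0:23,v1:inf,v2:2,v3:0,v4:18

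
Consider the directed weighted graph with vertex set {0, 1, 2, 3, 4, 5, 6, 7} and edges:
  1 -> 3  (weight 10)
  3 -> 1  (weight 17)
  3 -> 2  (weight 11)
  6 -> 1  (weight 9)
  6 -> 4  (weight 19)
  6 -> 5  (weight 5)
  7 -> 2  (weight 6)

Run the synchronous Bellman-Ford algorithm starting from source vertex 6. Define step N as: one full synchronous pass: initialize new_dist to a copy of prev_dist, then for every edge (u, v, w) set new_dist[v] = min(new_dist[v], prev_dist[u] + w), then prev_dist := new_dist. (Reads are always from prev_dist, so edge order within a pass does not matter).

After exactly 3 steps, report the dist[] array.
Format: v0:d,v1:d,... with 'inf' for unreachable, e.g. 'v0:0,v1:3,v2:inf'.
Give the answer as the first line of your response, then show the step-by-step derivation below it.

v0:inf,v1:9,v2:30,v3:19,v4:19,v5:5,v6:0,v7:inf

step 1: dist = v0:inf,v1:9,v2:inf,v3:inf,v4:19,v5:5,v6:0,v7:inf
step 2: dist = v0:inf,v1:9,v2:inf,v3:19,v4:19,v5:5,v6:0,v7:inf
step 3: dist = v0:inf,v1:9,v2:30,v3:19,v4:19,v5:5,v6:0,v7:inf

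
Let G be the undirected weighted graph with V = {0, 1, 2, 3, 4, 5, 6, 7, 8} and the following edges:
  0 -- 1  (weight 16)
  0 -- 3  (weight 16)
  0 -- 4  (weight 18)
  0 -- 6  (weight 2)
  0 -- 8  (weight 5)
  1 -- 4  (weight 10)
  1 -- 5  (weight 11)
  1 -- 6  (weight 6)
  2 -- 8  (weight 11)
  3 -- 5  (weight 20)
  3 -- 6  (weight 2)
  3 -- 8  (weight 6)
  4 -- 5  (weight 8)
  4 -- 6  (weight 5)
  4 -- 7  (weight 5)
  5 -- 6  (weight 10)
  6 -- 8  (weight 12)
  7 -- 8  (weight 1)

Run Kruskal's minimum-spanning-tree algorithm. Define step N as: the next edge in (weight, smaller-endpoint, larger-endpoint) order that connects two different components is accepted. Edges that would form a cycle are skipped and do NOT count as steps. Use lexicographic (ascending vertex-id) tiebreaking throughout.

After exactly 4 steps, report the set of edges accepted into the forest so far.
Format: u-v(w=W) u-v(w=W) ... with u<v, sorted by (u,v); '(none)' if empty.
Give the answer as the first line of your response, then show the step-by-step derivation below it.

0-6(w=2) 0-8(w=5) 3-6(w=2) 7-8(w=1)

step 1: add edge 7-8 (w=1); MST = {7-8(w=1)}
step 2: add edge 0-6 (w=2); MST = {0-6(w=2) 7-8(w=1)}
step 3: add edge 3-6 (w=2); MST = {0-6(w=2) 3-6(w=2) 7-8(w=1)}
step 4: add edge 0-8 (w=5); MST = {0-6(w=2) 0-8(w=5) 3-6(w=2) 7-8(w=1)}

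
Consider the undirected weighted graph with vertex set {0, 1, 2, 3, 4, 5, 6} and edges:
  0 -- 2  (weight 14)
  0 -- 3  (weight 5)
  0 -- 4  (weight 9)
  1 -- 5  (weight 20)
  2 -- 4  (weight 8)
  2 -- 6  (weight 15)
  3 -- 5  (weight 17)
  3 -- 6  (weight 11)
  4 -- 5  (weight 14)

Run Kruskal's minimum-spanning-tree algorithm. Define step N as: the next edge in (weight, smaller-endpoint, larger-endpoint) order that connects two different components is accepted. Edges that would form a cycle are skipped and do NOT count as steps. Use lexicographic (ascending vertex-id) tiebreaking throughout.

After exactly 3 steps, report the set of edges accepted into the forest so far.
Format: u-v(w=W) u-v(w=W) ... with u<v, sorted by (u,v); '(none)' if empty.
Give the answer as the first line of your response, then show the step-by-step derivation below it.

0-3(w=5) 0-4(w=9) 2-4(w=8)

step 1: add edge 0-3 (w=5); MST = {0-3(w=5)}
step 2: add edge 2-4 (w=8); MST = {0-3(w=5) 2-4(w=8)}
step 3: add edge 0-4 (w=9); MST = {0-3(w=5) 0-4(w=9) 2-4(w=8)}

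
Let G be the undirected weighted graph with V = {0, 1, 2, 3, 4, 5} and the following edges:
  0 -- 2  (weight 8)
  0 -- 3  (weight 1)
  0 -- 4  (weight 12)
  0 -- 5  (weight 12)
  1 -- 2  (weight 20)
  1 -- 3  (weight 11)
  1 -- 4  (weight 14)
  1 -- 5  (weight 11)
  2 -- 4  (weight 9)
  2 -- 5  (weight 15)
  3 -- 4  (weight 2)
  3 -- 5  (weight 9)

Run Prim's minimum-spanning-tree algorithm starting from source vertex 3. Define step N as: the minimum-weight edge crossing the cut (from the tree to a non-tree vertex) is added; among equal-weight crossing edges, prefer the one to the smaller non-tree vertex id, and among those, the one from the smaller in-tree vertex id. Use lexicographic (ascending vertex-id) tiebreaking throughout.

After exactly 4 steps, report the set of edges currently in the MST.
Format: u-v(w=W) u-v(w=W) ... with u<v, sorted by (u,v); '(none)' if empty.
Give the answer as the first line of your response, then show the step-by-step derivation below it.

0-2(w=8) 0-3(w=1) 3-4(w=2) 3-5(w=9)

step 1: add edge 0-3 (w=1); MST = {0-3(w=1)}
step 2: add edge 3-4 (w=2); MST = {0-3(w=1) 3-4(w=2)}
step 3: add edge 0-2 (w=8); MST = {0-2(w=8) 0-3(w=1) 3-4(w=2)}
step 4: add edge 3-5 (w=9); MST = {0-2(w=8) 0-3(w=1) 3-4(w=2) 3-5(w=9)}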